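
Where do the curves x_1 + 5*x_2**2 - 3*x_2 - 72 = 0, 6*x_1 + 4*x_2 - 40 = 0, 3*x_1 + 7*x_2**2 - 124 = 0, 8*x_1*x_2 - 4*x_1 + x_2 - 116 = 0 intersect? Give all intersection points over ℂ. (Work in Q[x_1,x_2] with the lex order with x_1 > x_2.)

Compute a lex Gröbner basis by Buchberger's algorithm.
f_1 = x_1 + 5*x_2**2 - 3*x_2 - 72, LT = x_1.
f_2 = 6*x_1 + 4*x_2 - 40, LT = x_1.
f_3 = 3*x_1 + 7*x_2**2 - 124, LT = x_1.
f_4 = 8*x_1*x_2 - 4*x_1 + x_2 - 116, LT = x_1*x_2.

S(f_1,f_2): lcm = x_1. S = 5*x_2**2 - 11/3*x_2 - 196/3.
  leading term x_2**2: no divisor's leading term divides it; move 5*x_2**2 to the remainder.
  leading term x_2: no divisor's leading term divides it; move -11/3*x_2 to the remainder.
  leading term 1: no divisor's leading term divides it; move -196/3 to the remainder.
  remainder 5*x_2**2 - 11/3*x_2 - 196/3 ≠ 0; add h_5 = 5*x_2**2 - 11/3*x_2 - 196/3 to the basis.

S(f_1,f_3): lcm = x_1. S = 8/3*x_2**2 - 3*x_2 - 92/3.
  leading term x_2**2: subtract (8/15)·h_5 from 8/3*x_2**2 - 3*x_2 - 92/3 → -47/45*x_2 + 188/45
  leading term x_2: no divisor's leading term divides it; move -47/45*x_2 to the remainder.
  leading term 1: no divisor's leading term divides it; move 188/45 to the remainder.
  remainder -47/45*x_2 + 188/45 ≠ 0; add h_6 = -47/45*x_2 + 188/45 to the basis.

The other S-polynomials (S(f_1,f_4), S(f_2,f_3), S(f_2,f_4), S(f_3,f_4), S(f_1,h_5), S(f_2,h_5), S(f_3,h_5), S(f_4,h_5), S(f_1,h_6), S(f_2,h_6), S(f_3,h_6), S(f_4,h_6), S(h_5,h_6)) all reduce to 0 modulo the current basis, so we have a Gröbner basis.
Inter-reduce: drop elements whose leading term is divisible by another's, tail-reduce, and make monic.
Reduced Gröbner basis: {x_1 - 4, x_2 - 4}.

Since the basis is lex-ordered, x_2 - 4 is univariate in x_2. Its roots are {4}. Back-substituting each root into the other basis elements fixes the other coordinates.
  x_2 = 4: the earlier basis element becomes x_1 - 4 = 0, giving x_1 = 4 — point (4, 4).
Check: every point annihilates each of the original generators.

{(4, 4)}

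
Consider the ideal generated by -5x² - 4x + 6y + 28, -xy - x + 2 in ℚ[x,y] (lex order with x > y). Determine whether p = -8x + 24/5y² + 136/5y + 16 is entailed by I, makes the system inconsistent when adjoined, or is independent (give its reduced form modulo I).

-8x + 24/5y² + 136/5y + 16 lies in I (it reduces to 0).

First compute the reduced Gröbner basis of I by Buchberger's algorithm.
f_1 = -5x² - 4x + 6y + 28, LT = x².
f_2 = -xy - x + 2, LT = xy.

S(f_1,f_2): lcm = x²y. S = -x² + ⅘xy + 2x - 6/5y² - 28/5y.
  reduce S modulo (f_1, f_2):
  remainder 2x - 6/5y² - 34/5y - 4 ≠ 0; add h_3 = 2x - 6/5y² - 34/5y - 4 to the basis.

S(f_2,h_3): lcm = xy. S = x + ⅗y³ + 17/5y² + 2y - 2.
  reduce S modulo (f_1, f_2, h_3):
  remainder ⅗y³ + 4y² + 27/5y ≠ 0; add h_4 = ⅗y³ + 4y² + 27/5y to the basis.

The other S-polynomials (S(f_1,h_3), S(f_1,h_4), S(f_2,h_4), S(h_3,h_4)) all reduce to 0 modulo the current basis, so we have a Gröbner basis.
Inter-reduce: drop elements whose leading term is divisible by another's, tail-reduce, and make monic.
Reduced Gröbner basis: {x - ⅗y² - 17/5y - 2, y³ + 20/3y² + 9y}.
Label its elements g_1 = x - ⅗y² - 17/5y - 2, g_2 = y³ + 20/3y² + 9y.

Reduce p = -8x + 24/5y² + 136/5y + 16 modulo G:
  leading term x: subtract (-8)·g_1 from -8x + 24/5y² + 136/5y + 16 → 0
  normal form = 0.
Since the normal form is 0, p ∈ I.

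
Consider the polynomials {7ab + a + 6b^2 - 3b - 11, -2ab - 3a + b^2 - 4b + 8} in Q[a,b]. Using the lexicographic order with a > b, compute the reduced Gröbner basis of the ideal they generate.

f_1 = 7ab + a + 6b^2 - 3b - 11, LT = ab.
f_2 = -2ab - 3a + b^2 - 4b + 8, LT = ab.

S(f_1,f_2): lcm = ab. S = -19/14a + 19/14b^2 - 17/7b + 17/7.
  reduce S modulo (f_1, f_2):
  remainder -19/14a + 19/14b^2 - 17/7b + 17/7 ≠ 0; add g_3 = -19/14a + 19/14b^2 - 17/7b + 17/7 to the basis.

S(f_1,g_3): lcm = ab. S = 1/7a + b^3 - 124/133b^2 + 181/133b - 11/7.
  reduce S modulo (f_1, f_2, g_3):
  remainder b^3 - 15/19b^2 + 21/19b - 25/19 ≠ 0; add g_4 = b^3 - 15/19b^2 + 21/19b - 25/19 to the basis.

The other S-polynomials (S(f_2,g_3), S(f_1,g_4), S(f_2,g_4), S(g_3,g_4)) all reduce to 0 modulo the current basis, so we have a Gröbner basis.
Inter-reduce: drop elements whose leading term is divisible by another's, tail-reduce, and make monic.

G = {a - b^2 + 34/19b - 34/19, b^3 - 15/19b^2 + 21/19b - 25/19}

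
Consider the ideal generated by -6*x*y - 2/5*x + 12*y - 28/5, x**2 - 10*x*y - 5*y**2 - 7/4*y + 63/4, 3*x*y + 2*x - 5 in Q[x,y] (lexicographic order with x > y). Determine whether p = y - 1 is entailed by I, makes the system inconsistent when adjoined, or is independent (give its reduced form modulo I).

y - 1 lies in I (it reduces to 0).

First compute the reduced Gröbner basis of I by Buchberger's algorithm.
f_1 = -6*x*y - 2/5*x + 12*y - 28/5, LT = x*y.
f_2 = x**2 - 10*x*y - 5*y**2 - 7/4*y + 63/4, LT = x**2.
f_3 = 3*x*y + 2*x - 5, LT = x*y.

S(f_1,f_2): lcm = x**2*y. S = 1/15*x**2 + 10*x*y**2 - 2*x*y + 14/15*x + 5*y**3 + 7/4*y**2 - 63/4*y.
  leading term x**2: subtract (1/15)·f_2 from 1/15*x**2 + 10*x*y**2 - 2*x*y + 14/15*x + 5*y**3 + 7/4*y**2 - 63/4*y → 10*x*y**2 - 4/3*x*y + 14/15*x + 5*y**3 + 25/12*y**2 - 469/30*y - 21/20
  leading term x*y**2: subtract (-5/3*y)·f_1 from 10*x*y**2 - 4/3*x*y + 14/15*x + 5*y**3 + 25/12*y**2 - 469/30*y - 21/20 → -2*x*y + 14/15*x + 5*y**3 + 265/12*y**2 - 749/30*y - 21/20
  leading term x*y: subtract (1/3)·f_1 from -2*x*y + 14/15*x + 5*y**3 + 265/12*y**2 - 749/30*y - 21/20 → 16/15*x + 5*y**3 + 265/12*y**2 - 869/30*y + 49/60
  leading term x: no divisor's leading term divides it; move 16/15*x to the remainder.
  leading term y**3: no divisor's leading term divides it; move 5*y**3 to the remainder.
  leading term y**2: no divisor's leading term divides it; move 265/12*y**2 to the remainder.
  leading term y: no divisor's leading term divides it; move -869/30*y to the remainder.
  leading term 1: no divisor's leading term divides it; move 49/60 to the remainder.
  remainder 16/15*x + 5*y**3 + 265/12*y**2 - 869/30*y + 49/60 ≠ 0; add h_4 = 16/15*x + 5*y**3 + 265/12*y**2 - 869/30*y + 49/60 to the basis.

S(f_1,f_3): lcm = x*y. S = -3/5*x - 2*y + 13/5.
  leading term x: subtract (-9/16)·h_4 from -3/5*x - 2*y + 13/5 → 45/16*y**3 + 795/64*y**2 - 2927/160*y + 979/320
  leading term y**3: no divisor's leading term divides it; move 45/16*y**3 to the remainder.
  leading term y**2: no divisor's leading term divides it; move 795/64*y**2 to the remainder.
  leading term y: no divisor's leading term divides it; move -2927/160*y to the remainder.
  leading term 1: no divisor's leading term divides it; move 979/320 to the remainder.
  remainder 45/16*y**3 + 795/64*y**2 - 2927/160*y + 979/320 ≠ 0; add h_5 = 45/16*y**3 + 795/64*y**2 - 2927/160*y + 979/320 to the basis.

S(f_2,f_3): lcm = x**2*y. S = -2/3*x**2 - 10*x*y**2 + 5/3*x - 5*y**3 - 7/4*y**2 + 63/4*y.
  leading term x**2: subtract (-2/3)·f_2 from -2/3*x**2 - 10*x*y**2 + 5/3*x - 5*y**3 - 7/4*y**2 + 63/4*y → -10*x*y**2 - 20/3*x*y + 5/3*x - 5*y**3 - 61/12*y**2 + 175/12*y + 21/2
  leading term x*y**2: subtract (5/3*y)·f_1 from -10*x*y**2 - 20/3*x*y + 5/3*x - 5*y**3 - 61/12*y**2 + 175/12*y + 21/2 → -6*x*y + 5/3*x - 5*y**3 - 301/12*y**2 + 287/12*y + 21/2
  leading term x*y: subtract (1)·f_1 from -6*x*y + 5/3*x - 5*y**3 - 301/12*y**2 + 287/12*y + 21/2 → 31/15*x - 5*y**3 - 301/12*y**2 + 143/12*y + 161/10
  leading term x: subtract (31/16)·h_4 from 31/15*x - 5*y**3 - 301/12*y**2 + 143/12*y + 161/10 → -235/16*y**3 - 13031/192*y**2 + 32659/480*y + 13937/960
  leading term y**3: subtract (-47/9)·h_5 from -235/16*y**3 - 13031/192*y**2 + 32659/480*y + 13937/960 → -3*y**2 - 4949/180*y + 5489/180
  leading term y**2: no divisor's leading term divides it; move -3*y**2 to the remainder.
  leading term y: no divisor's leading term divides it; move -4949/180*y to the remainder.
  leading term 1: no divisor's leading term divides it; move 5489/180 to the remainder.
  remainder -3*y**2 - 4949/180*y + 5489/180 ≠ 0; add h_6 = -3*y**2 - 4949/180*y + 5489/180 to the basis.

S(f_1,h_4): lcm = x*y. S = 1/15*x - 75/16*y**4 - 1325/64*y**3 + 869/32*y**2 - 177/64*y + 14/15.
  leading term x: subtract (1/16)·h_4 from 1/15*x - 75/16*y**4 - 1325/64*y**3 + 869/32*y**2 - 177/64*y + 14/15 → -75/16*y**4 - 1345/64*y**3 + 4949/192*y**2 - 917/960*y + 847/960
  leading term y**4: subtract (-5/3*y)·h_5 from -75/16*y**4 - 1345/64*y**3 + 4949/192*y**2 - 917/960*y + 847/960 → -5/16*y**3 - 905/192*y**2 + 663/160*y + 847/960
  leading term y**3: subtract (-1/9)·h_5 from -5/16*y**3 - 905/192*y**2 + 663/160*y + 847/960 → -10/3*y**2 + 19/9*y + 11/9
  leading term y**2: subtract (10/9)·h_6 from -10/3*y**2 + 19/9*y + 11/9 → 5291/162*y - 5291/162
  leading term y: no divisor's leading term divides it; move 5291/162*y to the remainder.
  leading term 1: no divisor's leading term divides it; move -5291/162 to the remainder.
  remainder 5291/162*y - 5291/162 ≠ 0; add h_7 = 5291/162*y - 5291/162 to the basis.

The other S-polynomials (S(f_2,h_4), S(f_3,h_4), S(f_1,h_5), S(f_2,h_5), S(f_3,h_5), S(h_4,h_5), S(f_1,h_6), S(f_2,h_6), S(f_3,h_6), S(h_4,h_6), S(h_5,h_6), S(f_1,h_7), S(f_2,h_7), S(f_3,h_7), S(h_4,h_7), S(h_5,h_7), S(h_6,h_7)) all reduce to 0 modulo the current basis, so we have a Gröbner basis.
Inter-reduce: drop elements whose leading term is divisible by another's, tail-reduce, and make monic.
Reduced Gröbner basis: {x - 1, y - 1}.
Label its elements g_1 = x - 1, g_2 = y - 1.

Reduce p = y - 1 modulo G:
  leading term y: subtract (1)·g_2 from y - 1 → 0
  normal form = 0.
Since the normal form is 0, p ∈ I.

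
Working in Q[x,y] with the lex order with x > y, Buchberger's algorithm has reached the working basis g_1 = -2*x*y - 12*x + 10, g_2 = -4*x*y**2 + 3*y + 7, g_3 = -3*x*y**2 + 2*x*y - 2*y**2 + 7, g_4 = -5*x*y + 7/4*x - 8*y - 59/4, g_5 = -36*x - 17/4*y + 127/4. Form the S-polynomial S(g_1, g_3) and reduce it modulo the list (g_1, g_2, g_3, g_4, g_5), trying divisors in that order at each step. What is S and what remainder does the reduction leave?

lcm(LM(g_1), LM(g_3)) = x*y**2.
S = (lcm/LT(g_1))·g_1 − (lcm/LT(g_3))·g_3 = 20/3*x*y - 2/3*y**2 - 5*y + 7/3.
Reduce S modulo (g_1, g_2, g_3, g_4, g_5) in that order:
  leading term x*y: subtract (-10/3)·g_1 from 20/3*x*y - 2/3*y**2 - 5*y + 7/3 → -40*x - 2/3*y**2 - 5*y + 107/3
  leading term x: subtract (10/9)·g_5 from -40*x - 2/3*y**2 - 5*y + 107/3 → -2/3*y**2 - 5/18*y + 7/18
  leading term y**2: no divisor's leading term divides it; move -2/3*y**2 to the remainder.
  leading term y: no divisor's leading term divides it; move -5/18*y to the remainder.
  leading term 1: no divisor's leading term divides it; move 7/18 to the remainder.
The remainder -2/3*y**2 - 5/18*y + 7/18 is nonzero, so it would be added as the next basis element.

S(g_1, g_3) = 20/3*x*y - 2/3*y**2 - 5*y + 7/3; remainder on division = -2/3*y**2 - 5/18*y + 7/18.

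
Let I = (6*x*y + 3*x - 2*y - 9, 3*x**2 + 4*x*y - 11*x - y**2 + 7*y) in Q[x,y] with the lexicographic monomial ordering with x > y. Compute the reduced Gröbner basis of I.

f_1 = 6*x*y + 3*x - 2*y - 9, LT = x*y.
f_2 = 3*x**2 + 4*x*y - 11*x - y**2 + 7*y, LT = x**2.

S(f_1,f_2): lcm = x**2*y. S = 1/2*x**2 - 4/3*x*y**2 + 10/3*x*y - 3/2*x + 1/3*y**3 - 7/3*y**2.
  leading term x**2: subtract (1/6)·f_2 from 1/2*x**2 - 4/3*x*y**2 + 10/3*x*y - 3/2*x + 1/3*y**3 - 7/3*y**2 → -4/3*x*y**2 + 8/3*x*y + 1/3*x + 1/3*y**3 - 13/6*y**2 - 7/6*y
  leading term x*y**2: subtract (-2/9*y)·f_1 from -4/3*x*y**2 + 8/3*x*y + 1/3*x + 1/3*y**3 - 13/6*y**2 - 7/6*y → 10/3*x*y + 1/3*x + 1/3*y**3 - 47/18*y**2 - 19/6*y
  leading term x*y: subtract (5/9)·f_1 from 10/3*x*y + 1/3*x + 1/3*y**3 - 47/18*y**2 - 19/6*y → -4/3*x + 1/3*y**3 - 47/18*y**2 - 37/18*y + 5
  leading term x: no divisor's leading term divides it; move -4/3*x to the remainder.
  leading term y**3: no divisor's leading term divides it; move 1/3*y**3 to the remainder.
  leading term y**2: no divisor's leading term divides it; move -47/18*y**2 to the remainder.
  leading term y: no divisor's leading term divides it; move -37/18*y to the remainder.
  leading term 1: no divisor's leading term divides it; move 5 to the remainder.
  remainder -4/3*x + 1/3*y**3 - 47/18*y**2 - 37/18*y + 5 ≠ 0; add g_3 = -4/3*x + 1/3*y**3 - 47/18*y**2 - 37/18*y + 5 to the basis.

S(f_1,g_3): lcm = x*y. S = 1/2*x + 1/4*y**4 - 47/24*y**3 - 37/24*y**2 + 41/12*y - 3/2.
  leading term x: subtract (-3/8)·g_3 from 1/2*x + 1/4*y**4 - 47/24*y**3 - 37/24*y**2 + 41/12*y - 3/2 → 1/4*y**4 - 11/6*y**3 - 121/48*y**2 + 127/48*y + 3/8
  leading term y**4: no divisor's leading term divides it; move 1/4*y**4 to the remainder.
  leading term y**3: no divisor's leading term divides it; move -11/6*y**3 to the remainder.
  leading term y**2: no divisor's leading term divides it; move -121/48*y**2 to the remainder.
  leading term y: no divisor's leading term divides it; move 127/48*y to the remainder.
  leading term 1: no divisor's leading term divides it; move 3/8 to the remainder.
  remainder 1/4*y**4 - 11/6*y**3 - 121/48*y**2 + 127/48*y + 3/8 ≠ 0; add g_4 = 1/4*y**4 - 11/6*y**3 - 121/48*y**2 + 127/48*y + 3/8 to the basis.

The other S-polynomials (S(f_2,g_3), S(f_1,g_4), S(f_2,g_4), S(g_3,g_4)) all reduce to 0 modulo the current basis, so we have a Gröbner basis.
Inter-reduce: drop elements whose leading term is divisible by another's, tail-reduce, and make monic.

G = {x - 1/4*y**3 + 47/24*y**2 + 37/24*y - 15/4, y**4 - 22/3*y**3 - 121/12*y**2 + 127/12*y + 3/2}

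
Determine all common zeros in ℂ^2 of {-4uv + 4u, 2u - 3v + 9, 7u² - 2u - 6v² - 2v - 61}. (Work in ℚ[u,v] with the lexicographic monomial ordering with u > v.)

Compute a lex Gröbner basis by Buchberger's algorithm.
f_1 = -4uv + 4u, LT = uv.
f_2 = 2u - 3v + 9, LT = u.
f_3 = 7u² - 2u - 6v² - 2v - 61, LT = u².

S(f_1,f_2): lcm = uv. S = -u + 3/2v² - 9/2v.
  reduce S modulo (f_1, f_2, f_3):
  remainder 3/2v² - 6v + 9/2 ≠ 0; add h_4 = 3/2v² - 6v + 9/2 to the basis.

S(f_1,f_3): lcm = u²v. S = -u² + 2/7uv + 6/7v³ + 2/7v² + 61/7v.
  reduce S modulo (f_1, f_2, f_3, h_4):
  remainder 363/14v - 363/14 ≠ 0; add h_5 = 363/14v - 363/14 to the basis.

The other S-polynomials (S(f_2,f_3), S(f_1,h_4), S(f_2,h_4), S(f_3,h_4), S(f_1,h_5), S(f_2,h_5), S(f_3,h_5), S(h_4,h_5)) all reduce to 0 modulo the current basis, so we have a Gröbner basis.
Inter-reduce: drop elements whose leading term is divisible by another's, tail-reduce, and make monic.
Reduced Gröbner basis: {u + 3, v - 1}.

Elimination: the polynomial v - 1 lies in the elimination ideal for v, so v ∈ {1}. For each such v, the remaining basis elements (now univariate) give the rest of the solution.
  v = 1: the earlier basis element becomes u + 3 = 0, giving u = -3 — point (-3, 1).

{(-3, 1)}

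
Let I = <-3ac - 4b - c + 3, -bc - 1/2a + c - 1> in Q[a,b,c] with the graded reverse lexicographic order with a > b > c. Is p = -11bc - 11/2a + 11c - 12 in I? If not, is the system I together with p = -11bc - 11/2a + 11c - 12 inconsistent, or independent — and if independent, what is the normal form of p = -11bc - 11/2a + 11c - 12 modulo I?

First compute the reduced Gröbner basis of I by Buchberger's algorithm.
f_1 = -3ac - 4b - c + 3, LT = ac.
f_2 = -bc - 1/2a + c - 1, LT = bc.

S(f_1,f_2): lcm = abc. S = -1/2a^2 + 4/3b^2 + ac + 1/3bc - a - b.
  reduce S modulo (f_1, f_2):
  remainder -1/2a^2 + 4/3b^2 - 7/6a - 7/3b + 2/3 ≠ 0; add h_3 = -1/2a^2 + 4/3b^2 - 7/6a - 7/3b + 2/3 to the basis.

The other S-polynomials (S(f_1,h_3), S(f_2,h_3)) all reduce to 0 modulo the current basis, so we have a Gröbner basis.
Inter-reduce: drop elements whose leading term is divisible by another's, tail-reduce, and make monic.
Reduced Gröbner basis: {a^2 - 8/3b^2 + 7/3a + 14/3b - 4/3, ac + 4/3b + 1/3c - 1, bc + 1/2a - c + 1}.
Label its elements g_1 = a^2 - 8/3b^2 + 7/3a + 14/3b - 4/3, g_2 = ac + 4/3b + 1/3c - 1, g_3 = bc + 1/2a - c + 1.

Reduce p = -11bc - 11/2a + 11c - 12 modulo G:
  leading term bc: subtract (-11)·g_3 from -11bc - 11/2a + 11c - 12 → -1
  leading term 1: no divisor's leading term divides it; move -1 to the remainder.
  normal form = -1.
The normal form is nonzero, so p ∉ I. Since p minus its normal form lies in I, I + (p) = I + (r) where r = -1; decide whether this ideal is the whole ring.
Here r = -1 is a nonzero constant, hence a unit: 1 ∈ I + (p), the Gröbner basis of I + (p) is {1}, and the enlarged system has no common solution — adjoining p is inconsistent.

Ideal membership is decidable via reduction modulo a Gröbner basis.

Adjoining -11bc - 11/2a + 11c - 12 makes the ideal the whole ring: the system is inconsistent.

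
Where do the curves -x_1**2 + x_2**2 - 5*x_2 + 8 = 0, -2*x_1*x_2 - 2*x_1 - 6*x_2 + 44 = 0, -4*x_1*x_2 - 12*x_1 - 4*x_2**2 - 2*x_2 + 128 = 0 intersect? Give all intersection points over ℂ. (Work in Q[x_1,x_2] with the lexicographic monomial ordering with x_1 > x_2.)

Compute a lex Gröbner basis by Buchberger's algorithm.
f_1 = -x_1**2 + x_2**2 - 5*x_2 + 8, LT = x_1**2.
f_2 = -2*x_1*x_2 - 2*x_1 - 6*x_2 + 44, LT = x_1*x_2.
f_3 = -4*x_1*x_2 - 12*x_1 - 4*x_2**2 - 2*x_2 + 128, LT = x_1*x_2.

S(f_1,f_2): lcm = x_1**2*x_2. S = -x_1**2 - 3*x_1*x_2 + 22*x_1 - x_2**3 + 5*x_2**2 - 8*x_2.
  leading term x_1**2: subtract (1)·f_1 from -x_1**2 - 3*x_1*x_2 + 22*x_1 - x_2**3 + 5*x_2**2 - 8*x_2 → -3*x_1*x_2 + 22*x_1 - x_2**3 + 4*x_2**2 - 3*x_2 - 8
  leading term x_1*x_2: subtract (3/2)·f_2 from -3*x_1*x_2 + 22*x_1 - x_2**3 + 4*x_2**2 - 3*x_2 - 8 → 25*x_1 - x_2**3 + 4*x_2**2 + 6*x_2 - 74
  leading term x_1: no divisor's leading term divides it; move 25*x_1 to the remainder.
  leading term x_2**3: no divisor's leading term divides it; move -x_2**3 to the remainder.
  leading term x_2**2: no divisor's leading term divides it; move 4*x_2**2 to the remainder.
  leading term x_2: no divisor's leading term divides it; move 6*x_2 to the remainder.
  leading term 1: no divisor's leading term divides it; move -74 to the remainder.
  remainder 25*x_1 - x_2**3 + 4*x_2**2 + 6*x_2 - 74 ≠ 0; add h_4 = 25*x_1 - x_2**3 + 4*x_2**2 + 6*x_2 - 74 to the basis.

S(f_1,f_3): lcm = x_1**2*x_2. S = -3*x_1**2 - x_1*x_2**2 - 1/2*x_1*x_2 + 32*x_1 - x_2**3 + 5*x_2**2 - 8*x_2.
  leading term x_1**2: subtract (3)·f_1 from -3*x_1**2 - x_1*x_2**2 - 1/2*x_1*x_2 + 32*x_1 - x_2**3 + 5*x_2**2 - 8*x_2 → -x_1*x_2**2 - 1/2*x_1*x_2 + 32*x_1 - x_2**3 + 2*x_2**2 + 7*x_2 - 24
  leading term x_1*x_2**2: subtract (1/2*x_2)·f_2 from -x_1*x_2**2 - 1/2*x_1*x_2 + 32*x_1 - x_2**3 + 2*x_2**2 + 7*x_2 - 24 → 1/2*x_1*x_2 + 32*x_1 - x_2**3 + 5*x_2**2 - 15*x_2 - 24
  leading term x_1*x_2: subtract (-1/4)·f_2 from 1/2*x_1*x_2 + 32*x_1 - x_2**3 + 5*x_2**2 - 15*x_2 - 24 → 63/2*x_1 - x_2**3 + 5*x_2**2 - 33/2*x_2 - 13
  leading term x_1: subtract (63/50)·h_4 from 63/2*x_1 - x_2**3 + 5*x_2**2 - 33/2*x_2 - 13 → 13/50*x_2**3 - 1/25*x_2**2 - 1203/50*x_2 + 2006/25
  leading term x_2**3: no divisor's leading term divides it; move 13/50*x_2**3 to the remainder.
  leading term x_2**2: no divisor's leading term divides it; move -1/25*x_2**2 to the remainder.
  leading term x_2: no divisor's leading term divides it; move -1203/50*x_2 to the remainder.
  leading term 1: no divisor's leading term divides it; move 2006/25 to the remainder.
  remainder 13/50*x_2**3 - 1/25*x_2**2 - 1203/50*x_2 + 2006/25 ≠ 0; add h_5 = 13/50*x_2**3 - 1/25*x_2**2 - 1203/50*x_2 + 2006/25 to the basis.

S(f_2,f_3): lcm = x_1*x_2. S = -2*x_1 - x_2**2 + 5/2*x_2 + 10.
  leading term x_1: subtract (-2/25)·h_4 from -2*x_1 - x_2**2 + 5/2*x_2 + 10 → -2/25*x_2**3 - 17/25*x_2**2 + 149/50*x_2 + 102/25
  leading term x_2**3: subtract (-4/13)·h_5 from -2/25*x_2**3 - 17/25*x_2**2 + 149/50*x_2 + 102/25 → -9/13*x_2**2 - 115/26*x_2 + 374/13
  leading term x_2**2: no divisor's leading term divides it; move -9/13*x_2**2 to the remainder.
  leading term x_2: no divisor's leading term divides it; move -115/26*x_2 to the remainder.
  leading term 1: no divisor's leading term divides it; move 374/13 to the remainder.
  remainder -9/13*x_2**2 - 115/26*x_2 + 374/13 ≠ 0; add h_6 = -9/13*x_2**2 - 115/26*x_2 + 374/13 to the basis.

S(f_2,h_4): lcm = x_1*x_2. S = x_1 + 1/25*x_2**4 - 4/25*x_2**3 - 6/25*x_2**2 + 149/25*x_2 - 22.
  leading term x_1: subtract (1/25)·h_4 from x_1 + 1/25*x_2**4 - 4/25*x_2**3 - 6/25*x_2**2 + 149/25*x_2 - 22 → 1/25*x_2**4 - 3/25*x_2**3 - 2/5*x_2**2 + 143/25*x_2 - 476/25
  leading term x_2**4: subtract (2/13*x_2)·h_5 from 1/25*x_2**4 - 3/25*x_2**3 - 2/5*x_2**2 + 143/25*x_2 - 476/25 → -37/325*x_2**3 + 1073/325*x_2**2 - 2153/325*x_2 - 476/25
  leading term x_2**3: subtract (-74/169)·h_5 from -37/325*x_2**3 + 1073/325*x_2**2 - 2153/325*x_2 - 476/25 → 555/169*x_2**2 - 2900/169*x_2 + 2720/169
  leading term x_2**2: subtract (-185/39)·h_6 from 555/169*x_2**2 - 2900/169*x_2 + 2720/169 → -2975/78*x_2 + 5950/39
  leading term x_2: no divisor's leading term divides it; move -2975/78*x_2 to the remainder.
  leading term 1: no divisor's leading term divides it; move 5950/39 to the remainder.
  remainder -2975/78*x_2 + 5950/39 ≠ 0; add h_7 = -2975/78*x_2 + 5950/39 to the basis.

The other S-polynomials (S(f_1,h_4), S(f_3,h_4), S(f_1,h_5), S(f_2,h_5), S(f_3,h_5), S(h_4,h_5), S(f_1,h_6), S(f_2,h_6), S(f_3,h_6), S(h_4,h_6), S(h_5,h_6), S(f_1,h_7), S(f_2,h_7), S(f_3,h_7), S(h_4,h_7), S(h_5,h_7), S(h_6,h_7)) all reduce to 0 modulo the current basis, so we have a Gröbner basis.
Inter-reduce: drop elements whose leading term is divisible by another's, tail-reduce, and make monic.
Reduced Gröbner basis: {x_1 - 2, x_2 - 4}.

A lex Gröbner basis eliminates variables successively. Here x_2 - 4 depends only on x_2, with roots {4}; lifting each root through the earlier basis elements recovers the full solutions.
  x_2 = 4: the earlier basis element becomes x_1 - 2 = 0, giving x_1 = 2 — point (2, 4).

{(2, 4)}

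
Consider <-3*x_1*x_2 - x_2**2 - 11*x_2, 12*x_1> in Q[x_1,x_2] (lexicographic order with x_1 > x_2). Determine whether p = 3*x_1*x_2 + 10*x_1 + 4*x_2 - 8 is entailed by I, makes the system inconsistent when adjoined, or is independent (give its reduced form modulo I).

Adjoining 3*x_1*x_2 + 10*x_1 + 4*x_2 - 8 makes the ideal the whole ring: the system is inconsistent.

First compute the reduced Gröbner basis of I by Buchberger's algorithm.
f_1 = -3*x_1*x_2 - x_2**2 - 11*x_2, LT = x_1*x_2.
f_2 = 12*x_1, LT = x_1.

S(f_1,f_2): lcm = x_1*x_2. S = 1/3*x_2**2 + 11/3*x_2.
  leading term x_2**2: no divisor's leading term divides it; move 1/3*x_2**2 to the remainder.
  leading term x_2: no divisor's leading term divides it; move 11/3*x_2 to the remainder.
  remainder 1/3*x_2**2 + 11/3*x_2 ≠ 0; add h_3 = 1/3*x_2**2 + 11/3*x_2 to the basis.

The other S-polynomials (S(f_1,h_3), S(f_2,h_3)) all reduce to 0 modulo the current basis, so we have a Gröbner basis.
Inter-reduce: drop elements whose leading term is divisible by another's, tail-reduce, and make monic.
Reduced Gröbner basis: {x_1, x_2**2 + 11*x_2}.
Label its elements g_1 = x_1, g_2 = x_2**2 + 11*x_2.

Reduce p = 3*x_1*x_2 + 10*x_1 + 4*x_2 - 8 modulo G:
  leading term x_1*x_2: subtract (3*x_2)·g_1 from 3*x_1*x_2 + 10*x_1 + 4*x_2 - 8 → 10*x_1 + 4*x_2 - 8
  leading term x_1: subtract (10)·g_1 from 10*x_1 + 4*x_2 - 8 → 4*x_2 - 8
  leading term x_2: no divisor's leading term divides it; move 4*x_2 to the remainder.
  leading term 1: no divisor's leading term divides it; move -8 to the remainder.
  normal form = 4*x_2 - 8.
The normal form is nonzero, so p ∉ I. Since p minus its normal form lies in I, I + (p) = I + (r) where r = 4*x_2 - 8; decide whether this ideal is the whole ring.
Run Buchberger on G together with r (pairs among the g_i already reduce to 0 since G is a Gröbner basis):
g_1 = x_1, LT = x_1.
g_2 = x_2**2 + 11*x_2, LT = x_2**2.
r = 4*x_2 - 8, LT = x_2.

S(g_2,r): lcm = x_2**2. S = 13*x_2.
  leading term x_2: subtract (13/4)·r from 13*x_2 → 26
  leading term 1: no divisor's leading term divides it; move 26 to the remainder.
  remainder 26 ≠ 0; add m_4 = 26 to the basis.

The other S-polynomials (S(g_1,g_2), S(g_1,r), S(g_1,m_4), S(g_2,m_4), S(r,m_4)) all reduce to 0 modulo the current basis, so we have a Gröbner basis.
Inter-reduce: drop elements whose leading term is divisible by another's, tail-reduce, and make monic.
Reduced Gröbner basis: {1}.
The reduced Gröbner basis of I + (p) is {1}: the ideal is the whole ring, so the enlarged system has no common solution — adjoining p is inconsistent.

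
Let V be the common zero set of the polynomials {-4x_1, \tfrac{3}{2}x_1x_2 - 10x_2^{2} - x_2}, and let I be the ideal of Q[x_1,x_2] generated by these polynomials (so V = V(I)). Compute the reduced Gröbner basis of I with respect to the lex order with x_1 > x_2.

f_1 = -4x_1, LT = x_1.
f_2 = \tfrac{3}{2}x_1x_2 - 10x_2^{2} - x_2, LT = x_1x_2.

S(f_1,f_2): lcm = x_1x_2. S = \tfrac{20}{3}x_2^{2} + \tfrac{2}{3}x_2.
  reduce S modulo (f_1, f_2):
  remainder \tfrac{20}{3}x_2^{2} + \tfrac{2}{3}x_2 ≠ 0; add g_3 = \tfrac{20}{3}x_2^{2} + \tfrac{2}{3}x_2 to the basis.

The other S-polynomials (S(f_1,g_3), S(f_2,g_3)) all reduce to 0 modulo the current basis, so we have a Gröbner basis.
Inter-reduce: drop elements whose leading term is divisible by another's, tail-reduce, and make monic.

G = {x_1, x_2^{2} + \tfrac{1}{10}x_2}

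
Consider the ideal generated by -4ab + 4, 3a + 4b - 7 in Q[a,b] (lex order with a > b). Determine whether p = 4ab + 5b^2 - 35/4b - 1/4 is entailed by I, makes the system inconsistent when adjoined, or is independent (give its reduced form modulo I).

First compute the reduced Gröbner basis of I by Buchberger's algorithm.
f_1 = -4ab + 4, LT = ab.
f_2 = 3a + 4b - 7, LT = a.

S(f_1,f_2): lcm = ab. S = -4/3b^2 + 7/3b - 1.
  reduce S modulo (f_1, f_2):
  remainder -4/3b^2 + 7/3b - 1 ≠ 0; add h_3 = -4/3b^2 + 7/3b - 1 to the basis.

The other S-polynomials (S(f_1,h_3), S(f_2,h_3)) all reduce to 0 modulo the current basis, so we have a Gröbner basis.
Inter-reduce: drop elements whose leading term is divisible by another's, tail-reduce, and make monic.
Reduced Gröbner basis: {a + 4/3b - 7/3, b^2 - 7/4b + 3/4}.
Label its elements g_1 = a + 4/3b - 7/3, g_2 = b^2 - 7/4b + 3/4.

Reduce p = 4ab + 5b^2 - 35/4b - 1/4 modulo G:
  leading term ab: subtract (4b)·g_1 from 4ab + 5b^2 - 35/4b - 1/4 → -1/3b^2 + 7/12b - 1/4
  leading term b^2: subtract (-1/3)·g_2 from -1/3b^2 + 7/12b - 1/4 → 0
  normal form = 0.
Since the normal form is 0, p ∈ I.

4ab + 5b^2 - 35/4b - 1/4 lies in I (it reduces to 0).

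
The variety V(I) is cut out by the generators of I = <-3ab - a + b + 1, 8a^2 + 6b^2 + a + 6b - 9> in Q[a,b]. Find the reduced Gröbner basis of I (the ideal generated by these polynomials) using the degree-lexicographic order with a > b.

G = {b^3 + 4/3b^2 + 8/27a - 26/27b - 8/27, a^2 + 3/4b^2 + 1/8a + 3/4b - 9/8, ab + 1/3a - 1/3b - 1/3}

f_1 = -3ab - a + b + 1, LT = ab.
f_2 = 8a^2 + 6b^2 + a + 6b - 9, LT = a^2.

S(f_1,f_2): lcm = a^2b. S = -3/4b^3 + 1/3a^2 - 11/24ab - 3/4b^2 - 1/3a + 9/8b.
  reduce S modulo (f_1, f_2):
  remainder -3/4b^3 - b^2 - 2/9a + 13/18b + 2/9 ≠ 0; add g_3 = -3/4b^3 - b^2 - 2/9a + 13/18b + 2/9 to the basis.

The other S-polynomials (S(f_1,g_3), S(f_2,g_3)) all reduce to 0 modulo the current basis, so we have a Gröbner basis.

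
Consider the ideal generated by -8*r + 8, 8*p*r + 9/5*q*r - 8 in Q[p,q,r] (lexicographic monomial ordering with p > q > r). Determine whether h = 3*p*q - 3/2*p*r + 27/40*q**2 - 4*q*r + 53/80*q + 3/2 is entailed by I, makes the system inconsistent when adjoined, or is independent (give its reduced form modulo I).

First compute the reduced Gröbner basis of I by Buchberger's algorithm.
f_1 = -8*r + 8, LT = r.
f_2 = 8*p*r + 9/5*q*r - 8, LT = p*r.

S(f_1,f_2): lcm = p*r. S = -p - 9/40*q*r + 1.
  reduce S modulo (f_1, f_2):
  remainder -p - 9/40*q + 1 ≠ 0; add k_3 = -p - 9/40*q + 1 to the basis.

The other S-polynomials (S(f_1,k_3), S(f_2,k_3)) all reduce to 0 modulo the current basis, so we have a Gröbner basis.
Inter-reduce: drop elements whose leading term is divisible by another's, tail-reduce, and make monic.
Reduced Gröbner basis: {p + 9/40*q - 1, r - 1}.
Label its elements g_1 = p + 9/40*q - 1, g_2 = r - 1.

Reduce h = 3*p*q - 3/2*p*r + 27/40*q**2 - 4*q*r + 53/80*q + 3/2 modulo G:
  leading term p*q: subtract (3*q)·g_1 from 3*p*q - 3/2*p*r + 27/40*q**2 - 4*q*r + 53/80*q + 3/2 → -3/2*p*r - 4*q*r + 293/80*q + 3/2
  leading term p*r: subtract (-3/2*r)·g_1 from -3/2*p*r - 4*q*r + 293/80*q + 3/2 → -293/80*q*r + 293/80*q - 3/2*r + 3/2
  leading term q*r: subtract (-293/80*q)·g_2 from -293/80*q*r + 293/80*q - 3/2*r + 3/2 → -3/2*r + 3/2
  leading term r: subtract (-3/2)·g_2 from -3/2*r + 3/2 → 0
  normal form = 0.
Since the normal form is 0, h ∈ I.

3*p*q - 3/2*p*r + 27/40*q**2 - 4*q*r + 53/80*q + 3/2 lies in I (it reduces to 0).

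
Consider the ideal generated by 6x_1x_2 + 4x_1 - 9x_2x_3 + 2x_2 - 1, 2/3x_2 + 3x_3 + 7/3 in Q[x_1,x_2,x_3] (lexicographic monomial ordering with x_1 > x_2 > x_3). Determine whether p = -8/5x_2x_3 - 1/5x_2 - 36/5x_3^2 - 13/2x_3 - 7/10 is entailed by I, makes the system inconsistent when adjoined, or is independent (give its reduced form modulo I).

-8/5x_2x_3 - 1/5x_2 - 36/5x_3^2 - 13/2x_3 - 7/10 lies in I (it reduces to 0).

First compute the reduced Gröbner basis of I by Buchberger's algorithm.
f_1 = 6x_1x_2 + 4x_1 - 9x_2x_3 + 2x_2 - 1, LT = x_1x_2.
f_2 = 2/3x_2 + 3x_3 + 7/3, LT = x_2.

S(f_1,f_2): lcm = x_1x_2. S = -9/2x_1x_3 - 17/6x_1 - 3/2x_2x_3 + 1/3x_2 - 1/6.
  leading term x_1x_3: no divisor's leading term divides it; move -9/2x_1x_3 to the remainder.
  leading term x_1: no divisor's leading term divides it; move -17/6x_1 to the remainder.
  leading term x_2x_3: subtract (-9/4x_3)·f_2 from -3/2x_2x_3 + 1/3x_2 - 1/6 → 1/3x_2 + 27/4x_3^2 + 21/4x_3 - 1/6
  leading term x_2: subtract (1/2)·f_2 from 1/3x_2 + 27/4x_3^2 + 21/4x_3 - 1/6 → 27/4x_3^2 + 15/4x_3 - 4/3
  leading term x_3^2: no divisor's leading term divides it; move 27/4x_3^2 to the remainder.
  leading term x_3: no divisor's leading term divides it; move 15/4x_3 to the remainder.
  leading term 1: no divisor's leading term divides it; move -4/3 to the remainder.
  remainder -9/2x_1x_3 - 17/6x_1 + 27/4x_3^2 + 15/4x_3 - 4/3 ≠ 0; add h_3 = -9/2x_1x_3 - 17/6x_1 + 27/4x_3^2 + 15/4x_3 - 4/3 to the basis.

The other S-polynomials (S(f_1,h_3), S(f_2,h_3)) all reduce to 0 modulo the current basis, so we have a Gröbner basis.
Inter-reduce: drop elements whose leading term is divisible by another's, tail-reduce, and make monic.
Reduced Gröbner basis: {x_1x_3 + 17/27x_1 - 3/2x_3^2 - 5/6x_3 + 8/27, x_2 + 9/2x_3 + 7/2}.
Label its elements g_1 = x_1x_3 + 17/27x_1 - 3/2x_3^2 - 5/6x_3 + 8/27, g_2 = x_2 + 9/2x_3 + 7/2.

Reduce p = -8/5x_2x_3 - 1/5x_2 - 36/5x_3^2 - 13/2x_3 - 7/10 modulo G:
  leading term x_2x_3: subtract (-8/5x_3)·g_2 from -8/5x_2x_3 - 1/5x_2 - 36/5x_3^2 - 13/2x_3 - 7/10 → -1/5x_2 - 9/10x_3 - 7/10
  leading term x_2: subtract (-1/5)·g_2 from -1/5x_2 - 9/10x_3 - 7/10 → 0
  normal form = 0.
Since the normal form is 0, p ∈ I.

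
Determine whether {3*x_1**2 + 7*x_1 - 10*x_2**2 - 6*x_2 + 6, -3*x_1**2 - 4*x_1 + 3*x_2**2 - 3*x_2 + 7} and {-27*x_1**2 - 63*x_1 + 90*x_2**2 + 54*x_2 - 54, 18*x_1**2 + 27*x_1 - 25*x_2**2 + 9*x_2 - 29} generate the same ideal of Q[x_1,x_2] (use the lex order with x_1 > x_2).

Yes, the ideals are equal.

For a fixed monomial order, each ideal has a unique reduced Gröbner basis; comparing bases decides equality.
Buchberger on the first generating set:
f_1 = 3*x_1**2 + 7*x_1 - 10*x_2**2 - 6*x_2 + 6, LT = x_1**2.
f_2 = -3*x_1**2 - 4*x_1 + 3*x_2**2 - 3*x_2 + 7, LT = x_1**2.

S(f_1,f_2): lcm = x_1**2. S = x_1 - 7/3*x_2**2 - 3*x_2 + 13/3.
  leading term x_1: no divisor's leading term divides it; move x_1 to the remainder.
  leading term x_2**2: no divisor's leading term divides it; move -7/3*x_2**2 to the remainder.
  leading term x_2: no divisor's leading term divides it; move -3*x_2 to the remainder.
  leading term 1: no divisor's leading term divides it; move 13/3 to the remainder.
  remainder x_1 - 7/3*x_2**2 - 3*x_2 + 13/3 ≠ 0; add g_3 = x_1 - 7/3*x_2**2 - 3*x_2 + 13/3 to the basis.

S(f_1,g_3): lcm = x_1**2. S = 7/3*x_1*x_2**2 + 3*x_1*x_2 - 2*x_1 - 10/3*x_2**2 - 2*x_2 + 2.
  leading term x_1*x_2**2: subtract (7/3*x_2**2)·g_3 from 7/3*x_1*x_2**2 + 3*x_1*x_2 - 2*x_1 - 10/3*x_2**2 - 2*x_2 + 2 → 3*x_1*x_2 - 2*x_1 + 49/9*x_2**4 + 7*x_2**3 - 121/9*x_2**2 - 2*x_2 + 2
  leading term x_1*x_2: subtract (3*x_2)·g_3 from 3*x_1*x_2 - 2*x_1 + 49/9*x_2**4 + 7*x_2**3 - 121/9*x_2**2 - 2*x_2 + 2 → -2*x_1 + 49/9*x_2**4 + 14*x_2**3 - 40/9*x_2**2 - 15*x_2 + 2
  leading term x_1: subtract (-2)·g_3 from -2*x_1 + 49/9*x_2**4 + 14*x_2**3 - 40/9*x_2**2 - 15*x_2 + 2 → 49/9*x_2**4 + 14*x_2**3 - 82/9*x_2**2 - 21*x_2 + 32/3
  leading term x_2**4: no divisor's leading term divides it; move 49/9*x_2**4 to the remainder.
  leading term x_2**3: no divisor's leading term divides it; move 14*x_2**3 to the remainder.
  leading term x_2**2: no divisor's leading term divides it; move -82/9*x_2**2 to the remainder.
  leading term x_2: no divisor's leading term divides it; move -21*x_2 to the remainder.
  leading term 1: no divisor's leading term divides it; move 32/3 to the remainder.
  remainder 49/9*x_2**4 + 14*x_2**3 - 82/9*x_2**2 - 21*x_2 + 32/3 ≠ 0; add g_4 = 49/9*x_2**4 + 14*x_2**3 - 82/9*x_2**2 - 21*x_2 + 32/3 to the basis.

The other S-polynomials (S(f_2,g_3), S(f_1,g_4), S(f_2,g_4), S(g_3,g_4)) all reduce to 0 modulo the current basis, so we have a Gröbner basis.
Inter-reduce: drop elements whose leading term is divisible by another's, tail-reduce, and make monic.
Reduced Gröbner basis: {x_1 - 7/3*x_2**2 - 3*x_2 + 13/3, x_2**4 + 18/7*x_2**3 - 82/49*x_2**2 - 27/7*x_2 + 96/49}.

Buchberger on the second generating set:
h_1 = -27*x_1**2 - 63*x_1 + 90*x_2**2 + 54*x_2 - 54, LT = x_1**2.
h_2 = 18*x_1**2 + 27*x_1 - 25*x_2**2 + 9*x_2 - 29, LT = x_1**2.

S(h_1,h_2): lcm = x_1**2. S = 5/6*x_1 - 35/18*x_2**2 - 5/2*x_2 + 65/18.
  leading term x_1: no divisor's leading term divides it; move 5/6*x_1 to the remainder.
  leading term x_2**2: no divisor's leading term divides it; move -35/18*x_2**2 to the remainder.
  leading term x_2: no divisor's leading term divides it; move -5/2*x_2 to the remainder.
  leading term 1: no divisor's leading term divides it; move 65/18 to the remainder.
  remainder 5/6*x_1 - 35/18*x_2**2 - 5/2*x_2 + 65/18 ≠ 0; add k_3 = 5/6*x_1 - 35/18*x_2**2 - 5/2*x_2 + 65/18 to the basis.

S(h_1,k_3): lcm = x_1**2. S = 7/3*x_1*x_2**2 + 3*x_1*x_2 - 2*x_1 - 10/3*x_2**2 - 2*x_2 + 2.
  leading term x_1*x_2**2: subtract (14/5*x_2**2)·k_3 from 7/3*x_1*x_2**2 + 3*x_1*x_2 - 2*x_1 - 10/3*x_2**2 - 2*x_2 + 2 → 3*x_1*x_2 - 2*x_1 + 49/9*x_2**4 + 7*x_2**3 - 121/9*x_2**2 - 2*x_2 + 2
  leading term x_1*x_2: subtract (18/5*x_2)·k_3 from 3*x_1*x_2 - 2*x_1 + 49/9*x_2**4 + 7*x_2**3 - 121/9*x_2**2 - 2*x_2 + 2 → -2*x_1 + 49/9*x_2**4 + 14*x_2**3 - 40/9*x_2**2 - 15*x_2 + 2
  leading term x_1: subtract (-12/5)·k_3 from -2*x_1 + 49/9*x_2**4 + 14*x_2**3 - 40/9*x_2**2 - 15*x_2 + 2 → 49/9*x_2**4 + 14*x_2**3 - 82/9*x_2**2 - 21*x_2 + 32/3
  leading term x_2**4: no divisor's leading term divides it; move 49/9*x_2**4 to the remainder.
  leading term x_2**3: no divisor's leading term divides it; move 14*x_2**3 to the remainder.
  leading term x_2**2: no divisor's leading term divides it; move -82/9*x_2**2 to the remainder.
  leading term x_2: no divisor's leading term divides it; move -21*x_2 to the remainder.
  leading term 1: no divisor's leading term divides it; move 32/3 to the remainder.
  remainder 49/9*x_2**4 + 14*x_2**3 - 82/9*x_2**2 - 21*x_2 + 32/3 ≠ 0; add k_4 = 49/9*x_2**4 + 14*x_2**3 - 82/9*x_2**2 - 21*x_2 + 32/3 to the basis.

The other S-polynomials (S(h_2,k_3), S(h_1,k_4), S(h_2,k_4), S(k_3,k_4)) all reduce to 0 modulo the current basis, so we have a Gröbner basis.
Inter-reduce: drop elements whose leading term is divisible by another's, tail-reduce, and make monic.
Reduced Gröbner basis: {x_1 - 7/3*x_2**2 - 3*x_2 + 13/3, x_2**4 + 18/7*x_2**3 - 82/49*x_2**2 - 27/7*x_2 + 96/49}.

The two bases agree; hence the ideals are identical.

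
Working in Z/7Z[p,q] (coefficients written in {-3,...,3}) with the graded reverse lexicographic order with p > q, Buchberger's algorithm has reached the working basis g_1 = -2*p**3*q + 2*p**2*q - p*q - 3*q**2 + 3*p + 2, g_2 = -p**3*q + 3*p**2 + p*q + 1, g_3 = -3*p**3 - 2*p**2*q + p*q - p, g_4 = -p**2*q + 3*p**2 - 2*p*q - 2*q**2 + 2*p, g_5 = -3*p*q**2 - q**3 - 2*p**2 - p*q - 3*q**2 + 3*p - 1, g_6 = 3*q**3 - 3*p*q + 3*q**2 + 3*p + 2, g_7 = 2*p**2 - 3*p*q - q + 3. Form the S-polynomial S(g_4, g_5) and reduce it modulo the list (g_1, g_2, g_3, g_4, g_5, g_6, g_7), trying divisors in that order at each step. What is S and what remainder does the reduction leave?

lcm(LM(g_4), LM(g_5)) = p**2*q**2.
S = (lcm/LT(g_4))·g_4 − (lcm/LT(g_5))·g_5 = 2*p*q**3 - 3*p**3 - p**2*q + p*q**2 + 2*q**3 + p**2 - 2*p*q + 2*p.
Reduce S modulo (g_1, g_2, g_3, g_4, g_5, g_6, g_7) in that order:
  leading term p*q**3: subtract (-3*q)·g_5 from 2*p*q**3 - 3*p**3 - p**2*q + p*q**2 + 2*q**3 + p**2 - 2*p*q + 2*p → -3*q**4 - 3*p**3 - 2*p*q**2 + p**2 + 2*p - 3*q
  leading term q**4: subtract (-q)·g_6 from -3*q**4 - 3*p**3 - 2*p*q**2 + p**2 + 2*p - 3*q → -3*p**3 + 2*p*q**2 + 3*q**3 + p**2 + 3*p*q + 2*p - q
  leading term p**3: subtract (1)·g_3 from -3*p**3 + 2*p*q**2 + 3*q**3 + p**2 + 3*p*q + 2*p - q → 2*p**2*q + 2*p*q**2 + 3*q**3 + p**2 + 2*p*q + 3*p - q
  leading term p**2*q: subtract (-2)·g_4 from 2*p**2*q + 2*p*q**2 + 3*q**3 + p**2 + 2*p*q + 3*p - q → 2*p*q**2 + 3*q**3 - 2*p*q + 3*q**2 - q
  leading term p*q**2: subtract (-3)·g_5 from 2*p*q**2 + 3*q**3 - 2*p*q + 3*q**2 - q → p**2 + 2*p*q + q**2 + 2*p - q - 3
  leading term p**2: subtract (-3)·g_7 from p**2 + 2*p*q + q**2 + 2*p - q - 3 → q**2 + 2*p + 3*q - 1
  leading term q**2: no divisor's leading term divides it; move q**2 to the remainder.
  leading term p: no divisor's leading term divides it; move 2*p to the remainder.
  leading term q: no divisor's leading term divides it; move 3*q to the remainder.
  leading term 1: no divisor's leading term divides it; move -1 to the remainder.
The remainder q**2 + 2*p + 3*q - 1 is nonzero, so it would be added as the next basis element.

S(g_4, g_5) = 2*p*q**3 - 3*p**3 - p**2*q + p*q**2 + 2*q**3 + p**2 - 2*p*q + 2*p; remainder on division = q**2 + 2*p + 3*q - 1.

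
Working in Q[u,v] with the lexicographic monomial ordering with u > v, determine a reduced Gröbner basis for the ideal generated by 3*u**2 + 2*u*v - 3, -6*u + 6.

G = {u - 1, v}

f_1 = 3*u**2 + 2*u*v - 3, LT = u**2.
f_2 = -6*u + 6, LT = u.

S(f_1,f_2): lcm = u**2. S = 2/3*u*v + u - 1.
  reduce S modulo (f_1, f_2):
  remainder 2/3*v ≠ 0; add g_3 = 2/3*v to the basis.

The other S-polynomials (S(f_1,g_3), S(f_2,g_3)) all reduce to 0 modulo the current basis, so we have a Gröbner basis.
Inter-reduce: drop elements whose leading term is divisible by another's, tail-reduce, and make monic.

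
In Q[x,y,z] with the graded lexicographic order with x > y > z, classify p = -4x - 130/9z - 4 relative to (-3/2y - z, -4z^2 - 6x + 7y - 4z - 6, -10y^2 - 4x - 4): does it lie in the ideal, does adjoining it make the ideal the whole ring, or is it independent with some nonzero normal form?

First compute the reduced Gröbner basis of I by Buchberger's algorithm.
f_1 = -3/2y - z, LT = y.
f_2 = -4z^2 - 6x + 7y - 4z - 6, LT = z^2.
f_3 = -10y^2 - 4x - 4, LT = y^2.

S(f_1,f_3): lcm = y^2. S = 2/3yz - 2/5x - 2/5.
  leading term yz: subtract (-4/9z)·f_1 from 2/3yz - 2/5x - 2/5 → -4/9z^2 - 2/5x - 2/5
  leading term z^2: subtract (1/9)·f_2 from -4/9z^2 - 2/5x - 2/5 → 4/15x - 7/9y + 4/9z + 4/15
  leading term x: no divisor's leading term divides it; move 4/15x to the remainder.
  leading term y: subtract (14/27)·f_1 from -7/9y + 4/9z + 4/15 → 26/27z + 4/15
  leading term z: no divisor's leading term divides it; move 26/27z to the remainder.
  leading term 1: no divisor's leading term divides it; move 4/15 to the remainder.
  remainder 4/15x + 26/27z + 4/15 ≠ 0; add h_4 = 4/15x + 26/27z + 4/15 to the basis.

The other S-polynomials (S(f_1,f_2), S(f_2,f_3), S(f_1,h_4), S(f_2,h_4), S(f_3,h_4)) all reduce to 0 modulo the current basis, so we have a Gröbner basis.
Inter-reduce: drop elements whose leading term is divisible by another's, tail-reduce, and make monic.
Reduced Gröbner basis: {z^2 - 13/4z, x + 65/18z + 1, y + 2/3z}.
Label its elements g_1 = z^2 - 13/4z, g_2 = x + 65/18z + 1, g_3 = y + 2/3z.

Reduce p = -4x - 130/9z - 4 modulo G:
  leading term x: subtract (-4)·g_2 from -4x - 130/9z - 4 → 0
  normal form = 0.
Since the normal form is 0, p ∈ I.

-4x - 130/9z - 4 lies in I (it reduces to 0).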